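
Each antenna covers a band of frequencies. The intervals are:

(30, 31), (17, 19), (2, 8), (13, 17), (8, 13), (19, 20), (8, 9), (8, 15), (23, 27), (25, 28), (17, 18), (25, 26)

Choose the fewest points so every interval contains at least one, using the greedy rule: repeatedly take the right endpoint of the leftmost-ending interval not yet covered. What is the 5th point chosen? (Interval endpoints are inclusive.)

31

Sort by right endpoint; whenever an interval is uncovered, place a point at its right end.
By right end: [2,8]  [8,9]  [8,13]  [8,15]  [13,17]  [17,18]  [17,19]  [19,20]  [25,26]  [23,27]  [25,28]  [30,31]
[2,8] uncovered → point at 8; [13,17] uncovered → point at 17; [19,20] uncovered → point at 20; [25,26] uncovered → point at 26; [30,31] uncovered → point at 31.
Points: 8, 17, 20, 26, 31 (5 total).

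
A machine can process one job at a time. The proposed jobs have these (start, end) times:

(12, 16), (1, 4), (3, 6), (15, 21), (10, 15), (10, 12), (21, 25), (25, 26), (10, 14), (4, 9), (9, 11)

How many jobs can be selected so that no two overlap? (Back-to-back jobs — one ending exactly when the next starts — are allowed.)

Order by finish time; keep every interval that doesn't clash with the previous kept one.
Sorted by end: (1,4)  (3,6)  (4,9)  (9,11)  (10,12)  (10,14)  (10,15)  (12,16)  (15,21)  (21,25)  (25,26)
take (1,4); take (4,9); take (9,11); skip (10,12); skip (10,14); skip (10,15); take (12,16); skip (15,21); take (21,25); take (25,26).
Selected 6 jobs.

6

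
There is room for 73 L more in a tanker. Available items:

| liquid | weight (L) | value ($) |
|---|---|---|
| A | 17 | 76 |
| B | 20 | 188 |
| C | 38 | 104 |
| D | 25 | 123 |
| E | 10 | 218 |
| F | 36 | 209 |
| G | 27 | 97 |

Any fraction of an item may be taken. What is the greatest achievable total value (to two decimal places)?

649.44

Ratios (sorted): E 21.80, B 9.40, F 5.81, D 4.92, A 4.47, G 3.59, C 2.74
take E (10 @ 218); take B (20 @ 188); take F (36 @ 209); take 7/25 of D → 34.44. Capacity used 73/73.
Total value = 649.44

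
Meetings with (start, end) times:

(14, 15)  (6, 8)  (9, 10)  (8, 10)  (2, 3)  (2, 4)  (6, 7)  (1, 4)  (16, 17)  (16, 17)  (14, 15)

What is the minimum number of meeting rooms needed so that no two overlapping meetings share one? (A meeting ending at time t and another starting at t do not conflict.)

Count concurrent intervals with a sweep; the peak is the room count.
Events (time:±→running): 1:+→1 2:+→2 2:+→3 … peak 3.

3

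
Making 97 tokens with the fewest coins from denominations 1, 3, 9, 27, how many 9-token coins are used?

1

97 − 3×27→16 − 1×9→7 − 2×3→1 − 1×1→0
Count of 9: 1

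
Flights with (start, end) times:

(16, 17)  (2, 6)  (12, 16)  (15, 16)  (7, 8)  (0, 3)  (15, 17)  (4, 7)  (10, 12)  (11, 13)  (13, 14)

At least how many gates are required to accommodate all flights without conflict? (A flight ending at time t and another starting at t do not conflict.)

starts: [0, 2, 4, 7, 10, 11, 12, 13, 15, 15, 16]
ends:   [3, 6, 7, 8, 12, 13, 14, 16, 16, 17, 17]
s0→1 s2→2 e3→1 s4→2 e6→1 e7→0 s7→1 e8→0 s10→1 s11→2 e12→1 s12→2 e13→1 s13→2 e14→1 s15→2 s15→3  — peak 3.

3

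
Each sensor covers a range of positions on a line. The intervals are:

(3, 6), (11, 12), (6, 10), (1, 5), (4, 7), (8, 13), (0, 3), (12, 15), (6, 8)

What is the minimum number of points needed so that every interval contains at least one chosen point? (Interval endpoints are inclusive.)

Sort by right endpoint; whenever an interval is uncovered, place a point at its right end.
By right end: [0,3]  [1,5]  [3,6]  [4,7]  [6,8]  [6,10]  [11,12]  [8,13]  [12,15]
[0,3] uncovered → point at 3; [4,7] uncovered → point at 7; [11,12] uncovered → point at 12.
Points: 3, 7, 12 (3 total).

3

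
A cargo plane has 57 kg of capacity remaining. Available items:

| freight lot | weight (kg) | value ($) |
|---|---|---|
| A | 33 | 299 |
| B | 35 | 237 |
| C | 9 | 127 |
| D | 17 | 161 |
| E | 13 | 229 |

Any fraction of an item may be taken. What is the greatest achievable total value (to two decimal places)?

Sort by value per unit weight and fill in that order.
Order: E (229/13=17.62) > C (127/9=14.11) > D (161/17=9.47) > A (299/33=9.06) > B (237/35=6.77)
Fill: take E (13 @ 229) → take C (9 @ 127) → take D (17 @ 161) → take 18/33 of A → 163.09; 57/57 used.
Total value = 680.09

680.09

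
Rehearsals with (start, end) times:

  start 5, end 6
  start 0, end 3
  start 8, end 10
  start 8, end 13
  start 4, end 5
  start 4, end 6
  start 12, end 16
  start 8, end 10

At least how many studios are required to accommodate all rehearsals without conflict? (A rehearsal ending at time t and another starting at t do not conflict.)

3

The answer is the maximum number of intervals overlapping at any instant.
starts: [0, 4, 4, 5, 8, 8, 8, 12]
ends:   [3, 5, 6, 6, 10, 10, 13, 16]
s0→1 e3→0 s4→1 s4→2 e5→1 s5→2 e6→1 e6→0 s8→1 s8→2 s8→3  — peak 3.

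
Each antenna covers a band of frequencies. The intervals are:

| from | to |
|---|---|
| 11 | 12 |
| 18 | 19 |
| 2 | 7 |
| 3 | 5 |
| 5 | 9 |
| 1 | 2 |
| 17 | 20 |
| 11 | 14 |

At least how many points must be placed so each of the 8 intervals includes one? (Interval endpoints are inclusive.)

Process intervals by earliest right end; each time one isn't hit yet, stab at its right endpoint.
Sorted: [1,2] [3,5] [2,7] [5,9] [11,12] [11,14] [18,19] [17,20]
{[1,2]} hit by 2; {[3,5],[2,7],[5,9]} hit by 5; {[11,12],[11,14]} hit by 12; {[18,19],[17,20]} hit by 19.
Points: 2, 5, 12, 19 (4 total).

4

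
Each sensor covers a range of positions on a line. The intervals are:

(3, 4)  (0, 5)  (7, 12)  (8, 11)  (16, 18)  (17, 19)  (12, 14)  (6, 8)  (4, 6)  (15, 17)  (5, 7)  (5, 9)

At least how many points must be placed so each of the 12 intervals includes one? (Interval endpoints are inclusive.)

5

Process intervals by earliest right end; each time one isn't hit yet, stab at its right endpoint.
By right end: [3,4]  [0,5]  [4,6]  [5,7]  [6,8]  [5,9]  [8,11]  [7,12]  [12,14]  [15,17]  [16,18]  [17,19]
[3,4] uncovered → point at 4; [5,7] uncovered → point at 7; [8,11] uncovered → point at 11; [12,14] uncovered → point at 14; [15,17] uncovered → point at 17.
Points: 4, 7, 11, 14, 17 (5 total).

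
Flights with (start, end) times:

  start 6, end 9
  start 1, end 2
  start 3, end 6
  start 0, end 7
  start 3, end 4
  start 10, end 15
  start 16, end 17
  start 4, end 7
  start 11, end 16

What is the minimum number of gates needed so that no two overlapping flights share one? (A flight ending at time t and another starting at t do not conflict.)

Count concurrent intervals with a sweep; the peak is the room count.
Events (time:±→running): 0:+→1 1:+→2 2:-→1 3:+→2 3:+→3 … peak 3.

3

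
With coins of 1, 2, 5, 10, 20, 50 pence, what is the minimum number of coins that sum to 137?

137 = 2×50 + 1×20 + 1×10 + 1×5 + 1×2
Total coins = 2 + 1 + 1 + 1 + 1 = 6

6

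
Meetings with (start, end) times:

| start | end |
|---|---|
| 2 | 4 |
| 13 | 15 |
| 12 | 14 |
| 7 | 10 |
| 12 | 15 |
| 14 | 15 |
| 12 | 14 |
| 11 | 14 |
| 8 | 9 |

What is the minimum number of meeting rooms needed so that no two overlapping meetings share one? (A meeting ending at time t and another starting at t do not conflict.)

5

The answer is the maximum number of intervals overlapping at any instant.
starts: [2, 7, 8, 11, 12, 12, 12, 13, 14]
ends:   [4, 9, 10, 14, 14, 14, 15, 15, 15]
s2→1 e4→0 s7→1 s8→2 e9→1 e10→0 s11→1 s12→2 s12→3 s12→4 s13→5  — peak 5.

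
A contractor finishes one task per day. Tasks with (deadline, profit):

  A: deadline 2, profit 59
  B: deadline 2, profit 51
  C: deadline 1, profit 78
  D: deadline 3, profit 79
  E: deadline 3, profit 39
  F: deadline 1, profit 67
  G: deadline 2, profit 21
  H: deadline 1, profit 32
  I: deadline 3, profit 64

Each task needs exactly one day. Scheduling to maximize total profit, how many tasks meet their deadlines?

3

By profit: D(d3,79), C(d1,78), F(d1,67), I(d3,64), A(d2,59), B(d2,51), E(d3,39), H(d1,32), G(d2,21)
D→slot 3; C→slot 1; F skipped; I→slot 2; A skipped; B skipped; E skipped; H skipped; G skipped.
3 of 9 scheduled.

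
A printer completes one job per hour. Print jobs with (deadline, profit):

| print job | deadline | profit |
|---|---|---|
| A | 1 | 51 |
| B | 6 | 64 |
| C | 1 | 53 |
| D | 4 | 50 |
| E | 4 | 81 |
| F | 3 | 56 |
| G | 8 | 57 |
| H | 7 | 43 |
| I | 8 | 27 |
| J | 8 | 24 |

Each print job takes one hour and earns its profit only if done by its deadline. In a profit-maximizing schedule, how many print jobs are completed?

8

Profit order: E=81 B=64 G=57 F=56 C=53 A=51 D=50 H=43 I=27 J=24
Assign: E→slot 4, B→slot 6, G→slot 8, F→slot 3, C→slot 1, A skipped, D→slot 2, H→slot 7, I→slot 5, J skipped.
Slots: [1:C] [2:D] [3:F] [4:E] [5:I] [6:B] [7:H] [8:G]
8 of 10 scheduled.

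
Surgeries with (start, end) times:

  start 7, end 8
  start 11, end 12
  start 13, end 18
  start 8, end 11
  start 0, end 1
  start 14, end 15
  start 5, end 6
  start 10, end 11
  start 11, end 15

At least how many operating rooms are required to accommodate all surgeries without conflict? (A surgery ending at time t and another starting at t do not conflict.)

The answer is the maximum number of intervals overlapping at any instant.
Events (time:±→running): 0:+→1 1:-→0 5:+→1 6:-→0 7:+→1 8:-→0 8:+→1 10:+→2 11:-→1 11:-→0 11:+→1 11:+→2 12:-→1 13:+→2 14:+→3 … peak 3.

3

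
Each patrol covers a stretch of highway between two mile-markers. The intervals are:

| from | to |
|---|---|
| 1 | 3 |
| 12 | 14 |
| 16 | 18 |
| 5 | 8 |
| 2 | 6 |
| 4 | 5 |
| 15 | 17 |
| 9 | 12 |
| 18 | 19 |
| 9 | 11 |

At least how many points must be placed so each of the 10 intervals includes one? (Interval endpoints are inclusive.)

6

Sort by right endpoint; whenever an interval is uncovered, place a point at its right end.
By right end: [1,3]  [4,5]  [2,6]  [5,8]  [9,11]  [9,12]  [12,14]  [15,17]  [16,18]  [18,19]
[1,3] uncovered → point at 3; [4,5] uncovered → point at 5; [9,11] uncovered → point at 11; [12,14] uncovered → point at 14; [15,17] uncovered → point at 17; [18,19] uncovered → point at 19.
Points: 3, 5, 11, 14, 17, 19 (6 total).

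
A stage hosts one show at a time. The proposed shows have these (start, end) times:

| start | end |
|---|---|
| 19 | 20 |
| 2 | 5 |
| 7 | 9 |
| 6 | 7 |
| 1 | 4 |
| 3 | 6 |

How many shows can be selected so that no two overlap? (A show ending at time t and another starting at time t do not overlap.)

4

Sort by end time and greedily take each interval whose start is ≥ the last chosen end.
Sorted by end: (1,4)  (2,5)  (3,6)  (6,7)  (7,9)  (19,20)
take (1,4); skip (2,5); skip (3,6); take (6,7); take (7,9); take (19,20).
Selected 4 shows.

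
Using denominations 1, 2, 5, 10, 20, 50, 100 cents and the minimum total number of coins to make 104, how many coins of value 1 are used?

Use the largest denomination that fits, subtract, and repeat.
104 − 1×100→4 − 2×2→0
Count of 1: 0

0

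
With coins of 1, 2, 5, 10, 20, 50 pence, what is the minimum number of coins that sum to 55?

Use the largest denomination that fits, subtract, and repeat.
55 = 1×50 + 1×5
Total coins = 1 + 1 = 2

2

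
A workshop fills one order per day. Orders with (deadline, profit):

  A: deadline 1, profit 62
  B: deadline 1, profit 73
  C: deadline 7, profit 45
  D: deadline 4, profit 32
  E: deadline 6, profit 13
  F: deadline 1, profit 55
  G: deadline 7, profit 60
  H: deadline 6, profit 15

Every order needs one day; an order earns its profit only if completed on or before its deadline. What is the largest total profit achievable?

Profit order: B=73 A=62 G=60 F=55 C=45 D=32 H=15 E=13
Assign: B→slot 1, A skipped, G→slot 7, F skipped, C→slot 6, D→slot 4, H→slot 5, E→slot 3.
Slots: [1:B] [3:E] [4:D] [5:H] [6:C] [7:G]
Profit = 73 + 13 + 32 + 15 + 45 + 60 = 238

238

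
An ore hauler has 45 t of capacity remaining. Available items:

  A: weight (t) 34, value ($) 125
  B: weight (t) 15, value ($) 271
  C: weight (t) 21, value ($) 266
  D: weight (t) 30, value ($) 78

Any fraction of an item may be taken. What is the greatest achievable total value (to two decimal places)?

570.09

Greedy by value/weight ratio, highest first.
Order: B (271/15=18.07) > C (266/21=12.67) > A (125/34=3.68) > D (78/30=2.60)
Fill: take B (15 @ 271) → take C (21 @ 266) → take 9/34 of A → 33.09; 45/45 used.
Total value = 570.09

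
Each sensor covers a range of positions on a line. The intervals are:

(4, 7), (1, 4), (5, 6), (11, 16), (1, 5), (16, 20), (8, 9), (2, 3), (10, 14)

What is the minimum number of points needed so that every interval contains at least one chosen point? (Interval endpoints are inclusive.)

5

Sorted: [2,3] [1,4] [1,5] [5,6] [4,7] [8,9] [10,14] [11,16] [16,20]
{[2,3],[1,4],[1,5]} hit by 3; {[5,6],[4,7]} hit by 6; {[8,9]} hit by 9; {[10,14],[11,16]} hit by 14; {[16,20]} hit by 20.
Points: 3, 6, 9, 14, 20 (5 total).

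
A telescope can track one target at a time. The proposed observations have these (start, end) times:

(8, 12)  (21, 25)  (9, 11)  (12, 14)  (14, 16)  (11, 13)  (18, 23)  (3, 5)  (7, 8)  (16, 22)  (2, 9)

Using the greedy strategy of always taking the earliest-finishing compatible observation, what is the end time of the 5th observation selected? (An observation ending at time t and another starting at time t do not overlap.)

16

By end time: (3,5), (7,8), (2,9), (9,11), (8,12), (11,13), (12,14), (14,16), (16,22), (18,23), (21,25).
Pick (3,5); next start ≥ 5 → (7,8); next start ≥ 8 → (9,11); next start ≥ 11 → (11,13); next start ≥ 13 → (14,16); next start ≥ 16 → (16,22).
Selected: (3,5) (7,8) (9,11) (11,13) (14,16) (16,22)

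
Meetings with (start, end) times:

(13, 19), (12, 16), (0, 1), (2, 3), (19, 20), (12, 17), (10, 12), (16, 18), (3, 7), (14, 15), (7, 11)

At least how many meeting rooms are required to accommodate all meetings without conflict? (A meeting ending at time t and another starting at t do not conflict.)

Events (time:±→running): 0:+→1 1:-→0 2:+→1 3:-→0 3:+→1 7:-→0 7:+→1 10:+→2 11:-→1 12:-→0 12:+→1 12:+→2 13:+→3 14:+→4 … peak 4.

4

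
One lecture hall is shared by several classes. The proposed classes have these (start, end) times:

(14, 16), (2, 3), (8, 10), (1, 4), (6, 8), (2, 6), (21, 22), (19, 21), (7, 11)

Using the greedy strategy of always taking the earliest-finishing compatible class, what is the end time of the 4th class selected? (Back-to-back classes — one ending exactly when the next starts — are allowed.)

Sort by end time and greedily take each interval whose start is ≥ the last chosen end.
By end time: (2,3), (1,4), (2,6), (6,8), (8,10), (7,11), (14,16), (19,21), (21,22).
Pick (2,3); next start ≥ 3 → (6,8); next start ≥ 8 → (8,10); next start ≥ 10 → (14,16); next start ≥ 16 → (19,21); next start ≥ 21 → (21,22).
Selected: (2,3) (6,8) (8,10) (14,16) (19,21) (21,22)

16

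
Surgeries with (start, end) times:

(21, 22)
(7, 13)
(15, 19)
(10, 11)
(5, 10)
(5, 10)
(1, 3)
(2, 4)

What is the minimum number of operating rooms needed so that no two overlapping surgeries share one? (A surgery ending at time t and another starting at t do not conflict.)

The answer is the maximum number of intervals overlapping at any instant.
starts: [1, 2, 5, 5, 7, 10, 15, 21]
ends:   [3, 4, 10, 10, 11, 13, 19, 22]
s1→1 s2→2 e3→1 e4→0 s5→1 s5→2 s7→3  — peak 3.

3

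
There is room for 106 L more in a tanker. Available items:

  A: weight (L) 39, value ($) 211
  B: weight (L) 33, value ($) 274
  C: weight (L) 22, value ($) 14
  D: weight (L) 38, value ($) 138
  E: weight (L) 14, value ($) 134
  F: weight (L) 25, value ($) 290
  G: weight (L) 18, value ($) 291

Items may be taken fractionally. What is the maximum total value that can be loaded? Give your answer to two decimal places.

Greedy by value/weight ratio, highest first.
Order: G (291/18=16.17) > F (290/25=11.60) > E (134/14=9.57) > B (274/33=8.30) > A (211/39=5.41) > D (138/38=3.63) > C (14/22=0.64)
Fill: take G (18 @ 291) → take F (25 @ 290) → take E (14 @ 134) → take B (33 @ 274) → take 16/39 of A → 86.56; 106/106 used.
Total value = 1075.56

1075.56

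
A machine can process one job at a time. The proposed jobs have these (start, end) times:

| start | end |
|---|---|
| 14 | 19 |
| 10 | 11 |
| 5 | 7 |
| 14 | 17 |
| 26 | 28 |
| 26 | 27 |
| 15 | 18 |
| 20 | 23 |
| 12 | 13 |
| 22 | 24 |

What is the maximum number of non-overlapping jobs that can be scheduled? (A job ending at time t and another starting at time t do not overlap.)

Sorted by end: (5,7)  (10,11)  (12,13)  (14,17)  (15,18)  (14,19)  (20,23)  (22,24)  (26,27)  (26,28)
take (5,7); take (10,11); take (12,13); take (14,17); skip (15,18); take (20,23); skip (22,24); take (26,27); skip (26,28).
Selected 6 jobs.

6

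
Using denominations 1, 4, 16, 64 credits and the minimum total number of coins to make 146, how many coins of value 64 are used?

Use the largest denomination that fits, subtract, and repeat.
146 − 2×64→18 − 1×16→2 − 2×1→0
Count of 64: 2

2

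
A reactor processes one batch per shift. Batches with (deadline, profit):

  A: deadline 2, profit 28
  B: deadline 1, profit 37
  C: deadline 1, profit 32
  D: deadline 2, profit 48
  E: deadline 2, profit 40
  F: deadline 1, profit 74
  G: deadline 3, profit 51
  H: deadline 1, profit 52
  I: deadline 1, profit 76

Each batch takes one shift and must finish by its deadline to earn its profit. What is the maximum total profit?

Take jobs in profit order; each goes to the latest open slot no later than its deadline.
By profit: I(d1,76), F(d1,74), H(d1,52), G(d3,51), D(d2,48), E(d2,40), B(d1,37), C(d1,32), A(d2,28)
I→slot 1; F skipped; H skipped; G→slot 3; D→slot 2; E skipped; B skipped; C skipped; A skipped.
Profit = 76 + 48 + 51 = 175

175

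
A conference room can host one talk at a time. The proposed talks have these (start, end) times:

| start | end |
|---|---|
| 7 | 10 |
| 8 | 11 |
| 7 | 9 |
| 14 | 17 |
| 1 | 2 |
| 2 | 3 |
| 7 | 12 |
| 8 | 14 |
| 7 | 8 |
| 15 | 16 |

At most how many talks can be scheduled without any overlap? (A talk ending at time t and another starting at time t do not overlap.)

5

By end time: (1,2), (2,3), (7,8), (7,9), (7,10), (8,11), (7,12), (8,14), (15,16), (14,17).
Pick (1,2); next start ≥ 2 → (2,3); next start ≥ 3 → (7,8); next start ≥ 8 → (8,11); next start ≥ 11 → (15,16).
Selected 5 talks.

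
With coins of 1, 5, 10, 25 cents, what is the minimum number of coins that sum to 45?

45 − 1×25→20 − 2×10→0
Total coins = 1 + 2 = 3

3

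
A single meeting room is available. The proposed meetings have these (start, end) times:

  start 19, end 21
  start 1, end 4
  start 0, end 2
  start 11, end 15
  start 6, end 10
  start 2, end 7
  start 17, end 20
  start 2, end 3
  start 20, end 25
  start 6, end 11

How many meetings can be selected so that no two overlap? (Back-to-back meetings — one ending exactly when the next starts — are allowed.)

Sorted by end: (0,2)  (2,3)  (1,4)  (2,7)  (6,10)  (6,11)  (11,15)  (17,20)  (19,21)  (20,25)
take (0,2); take (2,3); skip (1,4); take (6,10); skip (6,11); take (11,15); take (17,20); skip (19,21); take (20,25).
Selected 6 meetings.

6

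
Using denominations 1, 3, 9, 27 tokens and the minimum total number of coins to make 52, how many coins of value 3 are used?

52 − 1×27→25 − 2×9→7 − 2×3→1 − 1×1→0
Count of 3: 2

2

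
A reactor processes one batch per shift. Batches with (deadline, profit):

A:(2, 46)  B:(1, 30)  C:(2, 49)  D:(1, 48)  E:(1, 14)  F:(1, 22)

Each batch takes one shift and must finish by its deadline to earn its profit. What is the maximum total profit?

Profit order: C=49 D=48 A=46 B=30 F=22 E=14
Assign: C→slot 2, D→slot 1, A skipped, B skipped, F skipped, E skipped.
Slots: [1:D] [2:C]
Profit = 48 + 49 = 97

97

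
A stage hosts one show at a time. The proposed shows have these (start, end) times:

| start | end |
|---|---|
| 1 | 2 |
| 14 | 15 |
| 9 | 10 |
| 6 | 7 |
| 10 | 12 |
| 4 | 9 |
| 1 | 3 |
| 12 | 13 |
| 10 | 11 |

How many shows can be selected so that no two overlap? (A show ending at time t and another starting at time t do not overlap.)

6

Greedy by earliest finish: after sorting by end time, pick each interval compatible with the last pick.
Sorted by end: (1,2)  (1,3)  (6,7)  (4,9)  (9,10)  (10,11)  (10,12)  (12,13)  (14,15)
take (1,2); take (6,7); take (9,10); take (10,11); skip (10,12); take (12,13); take (14,15).
Selected 6 shows.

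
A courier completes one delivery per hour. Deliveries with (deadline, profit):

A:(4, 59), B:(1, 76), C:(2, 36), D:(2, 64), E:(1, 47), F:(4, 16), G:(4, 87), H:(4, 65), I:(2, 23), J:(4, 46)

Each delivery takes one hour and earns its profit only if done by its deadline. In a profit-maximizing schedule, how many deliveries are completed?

4

Take jobs in profit order; each goes to the latest open slot no later than its deadline.
Profit order: G=87 B=76 H=65 D=64 A=59 E=47 J=46 C=36 I=23 F=16
Assign: G→slot 4, B→slot 1, H→slot 3, D→slot 2, A skipped, E skipped, J skipped, C skipped, I skipped, F skipped.
Slots: [1:B] [2:D] [3:H] [4:G]
4 of 10 scheduled.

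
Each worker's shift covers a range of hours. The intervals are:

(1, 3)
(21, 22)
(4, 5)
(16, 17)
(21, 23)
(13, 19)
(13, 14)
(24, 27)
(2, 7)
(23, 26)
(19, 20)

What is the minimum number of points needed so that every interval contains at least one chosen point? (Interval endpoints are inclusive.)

7

Sorted: [1,3] [4,5] [2,7] [13,14] [16,17] [13,19] [19,20] [21,22] [21,23] [23,26] [24,27]
{[1,3]} hit by 3; {[4,5],[2,7]} hit by 5; {[13,14]} hit by 14; {[16,17],[13,19]} hit by 17; {[19,20]} hit by 20; {[21,22],[21,23]} hit by 22; {[23,26],[24,27]} hit by 26.
Points: 3, 5, 14, 17, 20, 22, 26 (7 total).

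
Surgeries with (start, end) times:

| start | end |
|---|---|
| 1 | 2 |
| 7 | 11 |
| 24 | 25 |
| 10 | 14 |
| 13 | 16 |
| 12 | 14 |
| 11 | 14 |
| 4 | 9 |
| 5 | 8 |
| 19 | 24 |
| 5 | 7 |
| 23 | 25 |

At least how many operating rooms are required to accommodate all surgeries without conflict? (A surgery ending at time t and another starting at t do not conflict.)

The answer is the maximum number of intervals overlapping at any instant.
Events (time:±→running): 1:+→1 2:-→0 4:+→1 5:+→2 5:+→3 7:-→2 7:+→3 8:-→2 9:-→1 10:+→2 11:-→1 11:+→2 12:+→3 13:+→4 … peak 4.

4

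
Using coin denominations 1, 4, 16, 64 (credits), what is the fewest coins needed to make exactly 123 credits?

Greedy: take as many of the largest coin as possible, then repeat with the remainder.
123 = 1×64 + 3×16 + 2×4 + 3×1
Total coins = 1 + 3 + 2 + 3 = 9

9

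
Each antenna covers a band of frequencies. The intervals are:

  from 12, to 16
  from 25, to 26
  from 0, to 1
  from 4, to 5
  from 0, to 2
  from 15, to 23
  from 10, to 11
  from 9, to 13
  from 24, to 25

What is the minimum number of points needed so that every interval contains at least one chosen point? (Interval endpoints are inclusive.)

Process intervals by earliest right end; each time one isn't hit yet, stab at its right endpoint.
By right end: [0,1]  [0,2]  [4,5]  [10,11]  [9,13]  [12,16]  [15,23]  [24,25]  [25,26]
[0,1] uncovered → point at 1; [4,5] uncovered → point at 5; [10,11] uncovered → point at 11; [12,16] uncovered → point at 16; [24,25] uncovered → point at 25.
Points: 1, 5, 11, 16, 25 (5 total).

5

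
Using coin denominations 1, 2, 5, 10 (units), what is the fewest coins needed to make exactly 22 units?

Use the largest denomination that fits, subtract, and repeat.
22 = 2×10 + 1×2
Total coins = 2 + 1 = 3

3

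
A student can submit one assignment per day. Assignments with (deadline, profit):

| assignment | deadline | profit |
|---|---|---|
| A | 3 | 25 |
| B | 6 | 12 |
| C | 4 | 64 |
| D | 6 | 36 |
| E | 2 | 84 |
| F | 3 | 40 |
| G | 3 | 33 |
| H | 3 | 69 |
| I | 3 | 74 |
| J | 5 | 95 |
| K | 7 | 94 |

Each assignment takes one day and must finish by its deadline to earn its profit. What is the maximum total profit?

516

Take jobs in profit order; each goes to the latest open slot no later than its deadline.
By profit: J(d5,95), K(d7,94), E(d2,84), I(d3,74), H(d3,69), C(d4,64), F(d3,40), D(d6,36), G(d3,33), A(d3,25), B(d6,12)
J→slot 5; K→slot 7; E→slot 2; I→slot 3; H→slot 1; C→slot 4; F skipped; D→slot 6; G skipped; A skipped; B skipped.
Profit = 69 + 84 + 74 + 64 + 95 + 36 + 94 = 516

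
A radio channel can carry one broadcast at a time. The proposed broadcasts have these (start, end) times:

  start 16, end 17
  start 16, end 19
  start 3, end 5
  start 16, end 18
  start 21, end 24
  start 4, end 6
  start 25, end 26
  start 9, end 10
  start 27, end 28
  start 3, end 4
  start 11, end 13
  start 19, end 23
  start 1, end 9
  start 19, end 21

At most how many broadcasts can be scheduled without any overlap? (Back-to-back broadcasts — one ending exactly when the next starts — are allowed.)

9

Order by finish time; keep every interval that doesn't clash with the previous kept one.
Sorted by end: (3,4)  (3,5)  (4,6)  (1,9)  (9,10)  (11,13)  (16,17)  (16,18)  (16,19)  (19,21)  (19,23)  (21,24)  (25,26)  (27,28)
take (3,4); take (4,6); skip (1,9); take (9,10); take (11,13); take (16,17); skip (16,18); skip (16,19); take (19,21); skip (19,23); take (21,24); take (25,26); take (27,28).
Selected 9 broadcasts.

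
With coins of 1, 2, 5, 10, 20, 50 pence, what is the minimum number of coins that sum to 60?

2

60 − 1×50→10 − 1×10→0
Total coins = 1 + 1 = 2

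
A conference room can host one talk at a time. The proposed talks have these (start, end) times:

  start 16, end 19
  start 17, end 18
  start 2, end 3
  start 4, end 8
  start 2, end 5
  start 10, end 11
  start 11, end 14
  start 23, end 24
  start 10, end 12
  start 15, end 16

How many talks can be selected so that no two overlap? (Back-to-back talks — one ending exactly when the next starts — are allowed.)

Order by finish time; keep every interval that doesn't clash with the previous kept one.
By end time: (2,3), (2,5), (4,8), (10,11), (10,12), (11,14), (15,16), (17,18), (16,19), (23,24).
Pick (2,3); next start ≥ 3 → (4,8); next start ≥ 8 → (10,11); next start ≥ 11 → (11,14); next start ≥ 14 → (15,16); next start ≥ 16 → (17,18); next start ≥ 18 → (23,24).
Selected 7 talks.

7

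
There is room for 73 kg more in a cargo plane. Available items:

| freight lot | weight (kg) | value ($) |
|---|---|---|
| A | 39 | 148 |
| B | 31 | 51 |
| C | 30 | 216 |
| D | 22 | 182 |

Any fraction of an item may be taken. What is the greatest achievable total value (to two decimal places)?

477.69

Sort by value per unit weight and fill in that order.
Order: D (182/22=8.27) > C (216/30=7.20) > A (148/39=3.79) > B (51/31=1.65)
Fill: take D (22 @ 182) → take C (30 @ 216) → take 21/39 of A → 79.69; 73/73 used.
Total value = 477.69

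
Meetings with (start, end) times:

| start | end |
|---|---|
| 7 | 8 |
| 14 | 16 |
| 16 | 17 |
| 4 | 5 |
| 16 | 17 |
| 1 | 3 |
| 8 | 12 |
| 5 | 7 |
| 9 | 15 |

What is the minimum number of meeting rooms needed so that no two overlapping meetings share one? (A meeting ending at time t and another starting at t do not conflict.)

Events (time:±→running): 1:+→1 3:-→0 4:+→1 5:-→0 5:+→1 7:-→0 7:+→1 8:-→0 8:+→1 9:+→2 … peak 2.

2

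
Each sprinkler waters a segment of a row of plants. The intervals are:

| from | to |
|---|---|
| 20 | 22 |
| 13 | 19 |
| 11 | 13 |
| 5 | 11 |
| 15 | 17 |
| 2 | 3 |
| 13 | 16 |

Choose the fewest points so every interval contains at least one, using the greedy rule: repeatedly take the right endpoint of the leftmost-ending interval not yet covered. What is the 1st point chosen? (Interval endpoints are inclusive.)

3

Sorted: [2,3] [5,11] [11,13] [13,16] [15,17] [13,19] [20,22]
{[2,3]} hit by 3; {[5,11],[11,13]} hit by 11; {[13,16],[15,17],[13,19]} hit by 16; {[20,22]} hit by 22.
Points: 3, 11, 16, 22 (4 total).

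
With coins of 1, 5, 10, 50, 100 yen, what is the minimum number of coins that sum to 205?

3

Use the largest denomination that fits, subtract, and repeat.
205 = 2×100 + 1×5
Total coins = 2 + 1 = 3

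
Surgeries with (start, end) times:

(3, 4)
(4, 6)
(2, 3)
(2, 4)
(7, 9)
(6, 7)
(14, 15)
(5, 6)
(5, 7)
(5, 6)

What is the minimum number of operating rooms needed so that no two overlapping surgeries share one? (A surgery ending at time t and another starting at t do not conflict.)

Count concurrent intervals with a sweep; the peak is the room count.
starts: [2, 2, 3, 4, 5, 5, 5, 6, 7, 14]
ends:   [3, 4, 4, 6, 6, 6, 7, 7, 9, 15]
s2→1 s2→2 e3→1 s3→2 e4→1 e4→0 s4→1 s5→2 s5→3 s5→4  — peak 4.

4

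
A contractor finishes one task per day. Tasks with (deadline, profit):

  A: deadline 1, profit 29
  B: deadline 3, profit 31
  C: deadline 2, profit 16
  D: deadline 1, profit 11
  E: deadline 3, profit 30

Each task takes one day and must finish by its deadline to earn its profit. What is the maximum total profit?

Take jobs in profit order; each goes to the latest open slot no later than its deadline.
By profit: B(d3,31), E(d3,30), A(d1,29), C(d2,16), D(d1,11)
B→slot 3; E→slot 2; A→slot 1; C skipped; D skipped.
Profit = 29 + 30 + 31 = 90

90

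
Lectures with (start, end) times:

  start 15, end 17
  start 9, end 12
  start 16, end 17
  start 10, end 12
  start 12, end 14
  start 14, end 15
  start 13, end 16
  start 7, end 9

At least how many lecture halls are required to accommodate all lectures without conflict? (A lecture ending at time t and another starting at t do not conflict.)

2

starts: [7, 9, 10, 12, 13, 14, 15, 16]
ends:   [9, 12, 12, 14, 15, 16, 17, 17]
s7→1 e9→0 s9→1 s10→2  — peak 2.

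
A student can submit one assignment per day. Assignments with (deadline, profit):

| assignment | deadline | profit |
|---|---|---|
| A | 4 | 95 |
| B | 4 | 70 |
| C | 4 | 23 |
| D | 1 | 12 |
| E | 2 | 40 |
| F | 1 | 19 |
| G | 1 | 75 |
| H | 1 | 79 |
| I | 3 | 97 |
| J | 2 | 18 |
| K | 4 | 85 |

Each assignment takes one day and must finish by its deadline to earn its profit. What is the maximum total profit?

Profit order: I=97 A=95 K=85 H=79 G=75 B=70 E=40 C=23 F=19 J=18 D=12
Assign: I→slot 3, A→slot 4, K→slot 2, H→slot 1, G skipped, B skipped, E skipped, C skipped, F skipped, J skipped, D skipped.
Slots: [1:H] [2:K] [3:I] [4:A]
Profit = 79 + 85 + 97 + 95 = 356

356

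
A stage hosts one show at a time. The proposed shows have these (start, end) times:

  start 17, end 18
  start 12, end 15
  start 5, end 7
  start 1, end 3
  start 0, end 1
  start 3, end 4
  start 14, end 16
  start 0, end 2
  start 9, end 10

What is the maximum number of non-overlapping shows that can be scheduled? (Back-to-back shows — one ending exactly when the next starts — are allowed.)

7

Sorted by end: (0,1)  (0,2)  (1,3)  (3,4)  (5,7)  (9,10)  (12,15)  (14,16)  (17,18)
take (0,1); take (1,3); take (3,4); take (5,7); take (9,10); take (12,15); skip (14,16); take (17,18).
Selected 7 shows.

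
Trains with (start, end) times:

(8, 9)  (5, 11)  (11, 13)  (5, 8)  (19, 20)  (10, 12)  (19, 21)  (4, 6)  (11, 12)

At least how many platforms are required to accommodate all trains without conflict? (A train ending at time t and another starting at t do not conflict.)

Events (time:±→running): 4:+→1 5:+→2 5:+→3 … peak 3.

3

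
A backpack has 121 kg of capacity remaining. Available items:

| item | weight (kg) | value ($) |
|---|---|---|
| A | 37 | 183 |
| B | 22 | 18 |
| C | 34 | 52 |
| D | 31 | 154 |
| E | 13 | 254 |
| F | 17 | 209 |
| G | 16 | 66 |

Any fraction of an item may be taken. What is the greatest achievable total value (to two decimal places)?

876.71

Greedy by value/weight ratio, highest first.
Order: E (254/13=19.54) > F (209/17=12.29) > D (154/31=4.97) > A (183/37=4.95) > G (66/16=4.12) > C (52/34=1.53) > B (18/22=0.82)
Fill: take E (13 @ 254) → take F (17 @ 209) → take D (31 @ 154) → take A (37 @ 183) → take G (16 @ 66) → take 7/34 of C → 10.71; 121/121 used.
Total value = 876.71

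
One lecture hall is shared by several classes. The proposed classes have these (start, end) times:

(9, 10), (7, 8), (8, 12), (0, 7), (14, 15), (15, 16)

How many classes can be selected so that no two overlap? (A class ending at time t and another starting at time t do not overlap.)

Sorted by end: (0,7)  (7,8)  (9,10)  (8,12)  (14,15)  (15,16)
take (0,7); take (7,8); take (9,10); take (14,15); take (15,16).
Selected 5 classes.

5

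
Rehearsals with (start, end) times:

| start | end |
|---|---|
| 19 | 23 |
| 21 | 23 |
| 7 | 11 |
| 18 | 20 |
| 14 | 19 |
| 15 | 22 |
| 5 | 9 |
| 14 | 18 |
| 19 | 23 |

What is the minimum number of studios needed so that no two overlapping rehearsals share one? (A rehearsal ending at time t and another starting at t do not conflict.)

Events (time:±→running): 5:+→1 7:+→2 9:-→1 11:-→0 14:+→1 14:+→2 15:+→3 18:-→2 18:+→3 19:-→2 19:+→3 19:+→4 … peak 4.

4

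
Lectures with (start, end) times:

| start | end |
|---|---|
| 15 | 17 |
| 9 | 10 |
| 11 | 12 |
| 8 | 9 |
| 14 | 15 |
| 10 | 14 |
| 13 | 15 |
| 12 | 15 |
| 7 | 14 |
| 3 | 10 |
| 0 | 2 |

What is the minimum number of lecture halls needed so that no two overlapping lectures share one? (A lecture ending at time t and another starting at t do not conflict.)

Count concurrent intervals with a sweep; the peak is the room count.
starts: [0, 3, 7, 8, 9, 10, 11, 12, 13, 14, 15]
ends:   [2, 9, 10, 10, 12, 14, 14, 15, 15, 15, 17]
s0→1 e2→0 s3→1 s7→2 s8→3 e9→2 s9→3 e10→2 e10→1 s10→2 s11→3 e12→2 s12→3 s13→4  — peak 4.

4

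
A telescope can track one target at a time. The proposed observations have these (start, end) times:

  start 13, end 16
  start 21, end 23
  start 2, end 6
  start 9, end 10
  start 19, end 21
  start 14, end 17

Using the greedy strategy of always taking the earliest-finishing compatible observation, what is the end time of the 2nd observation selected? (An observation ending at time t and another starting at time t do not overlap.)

10

Greedy by earliest finish: after sorting by end time, pick each interval compatible with the last pick.
Sorted by end: (2,6)  (9,10)  (13,16)  (14,17)  (19,21)  (21,23)
take (2,6); take (9,10); take (13,16); skip (14,17); take (19,21); take (21,23).
Selected: (2,6) (9,10) (13,16) (19,21) (21,23)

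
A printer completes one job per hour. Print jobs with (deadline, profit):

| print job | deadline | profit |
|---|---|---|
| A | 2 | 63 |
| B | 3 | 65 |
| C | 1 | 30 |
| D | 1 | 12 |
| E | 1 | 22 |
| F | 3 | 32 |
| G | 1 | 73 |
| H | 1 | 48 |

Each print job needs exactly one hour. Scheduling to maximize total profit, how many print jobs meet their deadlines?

3

Profit order: G=73 B=65 A=63 H=48 F=32 C=30 E=22 D=12
Assign: G→slot 1, B→slot 3, A→slot 2, H skipped, F skipped, C skipped, E skipped, D skipped.
Slots: [1:G] [2:A] [3:B]
3 of 8 scheduled.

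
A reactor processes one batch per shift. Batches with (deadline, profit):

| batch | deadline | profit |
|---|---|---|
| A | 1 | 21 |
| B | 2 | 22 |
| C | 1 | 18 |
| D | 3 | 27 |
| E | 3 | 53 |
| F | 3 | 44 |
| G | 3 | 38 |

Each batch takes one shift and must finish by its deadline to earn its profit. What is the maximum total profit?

By profit: E(d3,53), F(d3,44), G(d3,38), D(d3,27), B(d2,22), A(d1,21), C(d1,18)
E→slot 3; F→slot 2; G→slot 1; D skipped; B skipped; A skipped; C skipped.
Profit = 38 + 44 + 53 = 135

135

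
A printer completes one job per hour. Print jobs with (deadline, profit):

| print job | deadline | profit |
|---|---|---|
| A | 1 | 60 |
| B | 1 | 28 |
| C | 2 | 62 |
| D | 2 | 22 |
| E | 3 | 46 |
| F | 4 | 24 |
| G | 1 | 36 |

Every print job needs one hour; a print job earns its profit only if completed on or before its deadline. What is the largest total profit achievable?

192

By profit: C(d2,62), A(d1,60), E(d3,46), G(d1,36), B(d1,28), F(d4,24), D(d2,22)
C→slot 2; A→slot 1; E→slot 3; G skipped; B skipped; F→slot 4; D skipped.
Profit = 60 + 62 + 46 + 24 = 192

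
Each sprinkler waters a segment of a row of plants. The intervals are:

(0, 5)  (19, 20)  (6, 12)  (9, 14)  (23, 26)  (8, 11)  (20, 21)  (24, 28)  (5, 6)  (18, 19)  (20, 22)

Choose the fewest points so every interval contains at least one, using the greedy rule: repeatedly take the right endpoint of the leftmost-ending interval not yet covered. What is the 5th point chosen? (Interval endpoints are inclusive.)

Process intervals by earliest right end; each time one isn't hit yet, stab at its right endpoint.
Sorted: [0,5] [5,6] [8,11] [6,12] [9,14] [18,19] [19,20] [20,21] [20,22] [23,26] [24,28]
{[0,5],[5,6]} hit by 5; {[8,11],[6,12],[9,14]} hit by 11; {[18,19],[19,20]} hit by 19; {[20,21],[20,22]} hit by 21; {[23,26],[24,28]} hit by 26.
Points: 5, 11, 19, 21, 26 (5 total).

26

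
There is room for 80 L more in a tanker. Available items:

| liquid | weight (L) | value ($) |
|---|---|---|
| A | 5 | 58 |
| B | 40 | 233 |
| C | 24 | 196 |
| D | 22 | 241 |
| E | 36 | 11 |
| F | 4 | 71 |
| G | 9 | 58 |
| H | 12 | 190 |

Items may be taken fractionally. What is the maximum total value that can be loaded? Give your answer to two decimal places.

Sort by value per unit weight and fill in that order.
Order: F (71/4=17.75) > H (190/12=15.83) > A (58/5=11.60) > D (241/22=10.95) > C (196/24=8.17) > G (58/9=6.44) > B (233/40=5.83) > E (11/36=0.31)
Fill: take F (4 @ 71) → take H (12 @ 190) → take A (5 @ 58) → take D (22 @ 241) → take C (24 @ 196) → take G (9 @ 58) → take 4/40 of B → 23.30; 80/80 used.
Total value = 837.30

837.30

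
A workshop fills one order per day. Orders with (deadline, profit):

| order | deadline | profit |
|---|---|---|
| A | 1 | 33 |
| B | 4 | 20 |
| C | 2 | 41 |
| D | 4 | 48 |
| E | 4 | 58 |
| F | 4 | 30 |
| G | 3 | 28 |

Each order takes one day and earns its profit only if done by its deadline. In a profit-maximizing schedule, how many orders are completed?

Take jobs in profit order; each goes to the latest open slot no later than its deadline.
Profit order: E=58 D=48 C=41 A=33 F=30 G=28 B=20
Assign: E→slot 4, D→slot 3, C→slot 2, A→slot 1, F skipped, G skipped, B skipped.
Slots: [1:A] [2:C] [3:D] [4:E]
4 of 7 scheduled.

4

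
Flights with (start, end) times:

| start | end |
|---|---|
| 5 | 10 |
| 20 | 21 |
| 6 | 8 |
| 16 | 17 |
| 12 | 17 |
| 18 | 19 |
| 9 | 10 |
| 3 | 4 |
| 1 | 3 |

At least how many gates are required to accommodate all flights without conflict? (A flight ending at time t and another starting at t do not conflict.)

Events (time:±→running): 1:+→1 3:-→0 3:+→1 4:-→0 5:+→1 6:+→2 … peak 2.

2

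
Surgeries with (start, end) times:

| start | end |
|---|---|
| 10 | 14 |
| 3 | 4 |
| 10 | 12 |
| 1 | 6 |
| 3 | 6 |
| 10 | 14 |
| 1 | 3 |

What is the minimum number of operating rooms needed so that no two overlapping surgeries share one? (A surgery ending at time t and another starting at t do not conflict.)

3

starts: [1, 1, 3, 3, 10, 10, 10]
ends:   [3, 4, 6, 6, 12, 14, 14]
s1→1 s1→2 e3→1 s3→2 s3→3  — peak 3.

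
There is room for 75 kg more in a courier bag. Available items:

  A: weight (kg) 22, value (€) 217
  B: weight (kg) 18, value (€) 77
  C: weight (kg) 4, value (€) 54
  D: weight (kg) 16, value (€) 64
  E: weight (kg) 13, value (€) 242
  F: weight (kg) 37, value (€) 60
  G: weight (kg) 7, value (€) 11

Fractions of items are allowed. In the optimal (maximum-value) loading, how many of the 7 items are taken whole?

5

Ratios (sorted): E 18.62, C 13.50, A 9.86, B 4.28, D 4.00, F 1.62, G 1.57
take E (13 @ 242); take C (4 @ 54); take A (22 @ 217); take B (18 @ 77); take D (16 @ 64); take 2/37 of F → 3.24. Capacity used 75/75.
5 item(s) taken whole; one partial (take 2/37 of F).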